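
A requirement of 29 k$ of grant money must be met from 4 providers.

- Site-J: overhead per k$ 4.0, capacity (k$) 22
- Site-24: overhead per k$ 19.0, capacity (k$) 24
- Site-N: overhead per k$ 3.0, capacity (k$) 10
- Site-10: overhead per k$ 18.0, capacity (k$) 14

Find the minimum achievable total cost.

106

Cheapest first:
Take 10 from Site-N at 3.0 — need 19 more.
Take 19 from Site-J at 4.0 to finish.
Site-10, Site-24: unused.
Cost = 10×3.0 + 19×4.0 = 106.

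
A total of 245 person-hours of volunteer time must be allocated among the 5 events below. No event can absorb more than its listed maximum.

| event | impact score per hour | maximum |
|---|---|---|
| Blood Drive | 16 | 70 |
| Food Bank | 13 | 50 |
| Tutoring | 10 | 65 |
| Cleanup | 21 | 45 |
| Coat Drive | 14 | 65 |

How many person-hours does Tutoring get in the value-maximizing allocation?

Order the events by impact score per hour: Cleanup 21 > Blood Drive 16 > Coat Drive 14 > Food Bank 13 > Tutoring 10.
Give Cleanup 45 to hit its cap of 45 — 200 left.
Give Blood Drive 70 to hit its cap of 70 — 130 left.
Give Coat Drive 65 to hit its cap of 65 — 65 left.
Food Bank takes 50 to reach its cap of 50 — 15 left.
Tutoring has room for 65 but only 15 remain, so it gets 15.

15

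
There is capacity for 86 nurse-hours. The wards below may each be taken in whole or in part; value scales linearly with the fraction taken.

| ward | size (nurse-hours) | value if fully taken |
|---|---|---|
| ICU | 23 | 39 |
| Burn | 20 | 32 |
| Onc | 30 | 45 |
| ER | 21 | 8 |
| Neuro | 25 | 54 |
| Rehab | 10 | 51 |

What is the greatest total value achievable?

Rank by value-to-size ratio: Rehab 51/10≈5.1, Neuro 54/25≈2.16, ICU 39/23≈1.7, Burn 32/20≈1.6, Onc 45/30≈1.5, ER 8/21≈0.381.
Rehab: take in full, 10 nurse-hours for value 51 ; 76 left.
All 25 nurse-hours of Neuro fit (value 54) ; 51 remain.
Take all of ICU (23 nurse-hours, value 39) ; 28 nurse-hours left.
Burn: take in full, 20 nurse-hours for value 32 ; 8 left.
Fill the last 8 nurse-hours with part of Onc: 8/30 of it earns 12.
Total value = 188.

188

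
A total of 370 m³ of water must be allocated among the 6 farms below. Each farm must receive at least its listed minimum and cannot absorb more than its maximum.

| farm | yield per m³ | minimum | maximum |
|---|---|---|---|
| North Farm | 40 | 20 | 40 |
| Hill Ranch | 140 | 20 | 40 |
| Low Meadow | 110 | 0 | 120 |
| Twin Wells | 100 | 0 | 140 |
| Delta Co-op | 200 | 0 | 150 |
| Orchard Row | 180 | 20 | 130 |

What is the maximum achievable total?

63100

Meeting every minimum uses 20+20+0+0+0+20 = 60 m³, leaving 310.
Rank by yield per m³: Delta Co-op 200 > Orchard Row 180 > Hill Ranch 140 > Low Meadow 110 > Twin Wells 100 > North Farm 40.
Delta Co-op: +150 to 150 (cap) — 160 left.
Orchard Row takes 110 more to reach its cap of 130 — 50 left.
Hill Ranch: +20 to 40 (cap) — 30 left.
Low Meadow has room for 120 more but only 30 remain, so it gets 30.
Total = 40×20 + 140×40 + 110×30 + 200×150 + 180×130 = 63100.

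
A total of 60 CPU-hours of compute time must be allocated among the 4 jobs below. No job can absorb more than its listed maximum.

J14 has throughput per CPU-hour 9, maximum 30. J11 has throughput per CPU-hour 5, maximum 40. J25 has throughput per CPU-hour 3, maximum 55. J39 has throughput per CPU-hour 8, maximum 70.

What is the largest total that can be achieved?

Rank by throughput per CPU-hour: J14 9 > J39 8 > J11 5 > J25 3.
Give J14 30 to hit its cap of 30 — 30 left.
J39: +30 (room for 70) → 30. Pool exhausted.
Total = 9×30 + 8×30 = 510.

510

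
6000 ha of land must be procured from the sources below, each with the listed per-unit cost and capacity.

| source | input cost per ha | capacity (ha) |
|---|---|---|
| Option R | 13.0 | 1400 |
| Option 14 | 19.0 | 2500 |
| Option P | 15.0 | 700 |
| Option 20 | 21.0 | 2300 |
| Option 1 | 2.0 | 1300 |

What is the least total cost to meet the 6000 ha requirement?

80900

Fill from the cheapest source first.
Take 1300 from Option 1 at 2.0 — need 4700 more.
Take 1400 from Option R at 13.0 — need 3300 more.
Option P at 15.0: take all 700 ha — 2600 still needed.
Take 2500 from Option 14 at 19.0 — need 100 more.
Take 100 from Option 20 at 21.0 to finish.
Cost = 1300×2.0 + 1400×13.0 + 700×15.0 + 2500×19.0 + 100×21.0 = 80900.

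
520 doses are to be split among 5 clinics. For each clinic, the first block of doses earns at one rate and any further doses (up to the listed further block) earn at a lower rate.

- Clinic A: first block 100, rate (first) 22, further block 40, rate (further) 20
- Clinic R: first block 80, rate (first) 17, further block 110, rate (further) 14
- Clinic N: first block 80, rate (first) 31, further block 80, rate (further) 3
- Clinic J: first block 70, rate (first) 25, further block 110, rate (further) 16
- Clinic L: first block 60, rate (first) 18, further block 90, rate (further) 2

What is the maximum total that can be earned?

Order all 10 blocks by rate: Clinic N/tier1 31 > Clinic J/tier1 25 > Clinic A/tier1 22 > Clinic A/tier2 20 > Clinic L/tier1 18 > Clinic R/tier1 17 > Clinic J/tier2 16 > Clinic R/tier2 14 > Clinic N/tier2 3 > Clinic L/tier2 2.
Clinic N tier1 at 31: fill all 80 → 440 left.
Fill Clinic J tier1 block (70 at 25) → 370 left.
Clinic A/tier1 (22): +100 → 270 left.
Clinic A/tier2 (20): +40 → 230 left.
Clinic L tier1 at 18: fill all 60 → 170 left.
Fill Clinic R tier1 block (80 at 17) → 90 left.
Clinic J tier2 at 16: only 90 left, fill 90.
Total = 31×80 + 25×70 + 22×100 + 20×40 + 18×60 + 17×80 + 16×90 = 11110.

11110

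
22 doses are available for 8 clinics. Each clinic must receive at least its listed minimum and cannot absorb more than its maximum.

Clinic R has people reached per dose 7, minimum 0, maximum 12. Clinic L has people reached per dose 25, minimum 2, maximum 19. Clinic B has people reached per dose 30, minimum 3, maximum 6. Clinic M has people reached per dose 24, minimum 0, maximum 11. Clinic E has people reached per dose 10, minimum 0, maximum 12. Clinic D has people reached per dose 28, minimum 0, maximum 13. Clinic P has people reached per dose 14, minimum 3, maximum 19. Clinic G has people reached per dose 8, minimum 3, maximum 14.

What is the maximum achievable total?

520

Meeting every minimum uses 0+2+3+0+0+0+3+3 = 11 doses, leaving 11.
Order the clinics by people reached per dose: Clinic B 30 > Clinic D 28 > Clinic L 25 > Clinic M 24 > Clinic P 14 > Clinic E 10 > Clinic G 8 > Clinic R 7.
Clinic B takes 3 more to reach its cap of 6 — 8 left.
Clinic D has room for 13 more but only 8 remain, so it gets 8.
Total = 25×2 + 30×6 + 28×8 + 14×3 + 8×3 = 520.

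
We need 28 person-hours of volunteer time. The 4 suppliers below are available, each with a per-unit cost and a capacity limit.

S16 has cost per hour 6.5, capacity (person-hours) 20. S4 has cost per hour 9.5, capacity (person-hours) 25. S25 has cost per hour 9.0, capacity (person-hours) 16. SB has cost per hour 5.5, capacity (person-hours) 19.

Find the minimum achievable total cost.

163

Fill from the cheapest supplier first.
Take 19 from SB at 5.5 — need 9 more.
Take 9 from S16 at 6.5 to finish.
S25, S4: unused.
Cost = 19×5.5 + 9×6.5 = 163.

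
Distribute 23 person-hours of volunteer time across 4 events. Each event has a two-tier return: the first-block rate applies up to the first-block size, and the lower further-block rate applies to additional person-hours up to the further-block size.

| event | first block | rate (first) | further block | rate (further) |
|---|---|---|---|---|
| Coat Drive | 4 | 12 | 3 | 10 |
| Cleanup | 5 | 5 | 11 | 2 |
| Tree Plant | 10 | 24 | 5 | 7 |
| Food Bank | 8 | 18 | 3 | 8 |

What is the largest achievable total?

442

Rank every tier by rate: Tree Plant/T1 24 > Food Bank/T1 18 > Coat Drive/T1 12 > Coat Drive/T2 10 > Food Bank/T2 8 > Tree Plant/T2 7 > Cleanup/T1 5 > Cleanup/T2 2.
Tree Plant T1 at 24: fill all 10 ; 13 left.
Food Bank T1 at 18: fill all 8 ; 5 left.
Fill Coat Drive T1 block (4 at 12) ; 1 left.
Coat Drive T2 at 10: only 1 left, fill 1.
Total = 24×10 + 18×8 + 12×4 + 10×1 = 442.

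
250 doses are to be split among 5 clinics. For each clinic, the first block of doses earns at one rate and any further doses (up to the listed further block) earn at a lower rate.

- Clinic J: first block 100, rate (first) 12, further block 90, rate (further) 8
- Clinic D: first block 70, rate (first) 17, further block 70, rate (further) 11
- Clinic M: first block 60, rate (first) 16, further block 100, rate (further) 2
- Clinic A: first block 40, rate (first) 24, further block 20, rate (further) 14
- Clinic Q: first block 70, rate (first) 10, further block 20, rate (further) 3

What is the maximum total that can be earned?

Treat each block as its own option and order by rate: Clinic A/tier1 24 > Clinic D/tier1 17 > Clinic M/tier1 16 > Clinic A/tier2 14 > Clinic J/tier1 12 > Clinic D/tier2 11 > Clinic Q/tier1 10 > Clinic J/tier2 8 > Clinic Q/tier2 3 > Clinic M/tier2 2.
Fill Clinic A tier1 block (40 at 24) → 210 left.
Fill Clinic D tier1 block (70 at 17) → 140 left.
Fill Clinic M tier1 block (60 at 16) → 80 left.
Clinic A tier2 at 14: fill all 20 → 60 left.
60 remain; put them into Clinic J tier1 at 12.
Total = 24×40 + 17×70 + 16×60 + 14×20 + 12×60 = 4110.

4110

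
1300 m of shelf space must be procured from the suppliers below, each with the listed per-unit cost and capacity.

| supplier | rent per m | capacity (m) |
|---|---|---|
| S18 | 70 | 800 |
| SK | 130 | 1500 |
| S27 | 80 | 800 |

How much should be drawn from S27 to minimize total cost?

500

Use suppliers in increasing cost order.
Take 800 from S18 at 70 — need 500 more.
S27 (80): take the remaining 500 — done.
SK: unused.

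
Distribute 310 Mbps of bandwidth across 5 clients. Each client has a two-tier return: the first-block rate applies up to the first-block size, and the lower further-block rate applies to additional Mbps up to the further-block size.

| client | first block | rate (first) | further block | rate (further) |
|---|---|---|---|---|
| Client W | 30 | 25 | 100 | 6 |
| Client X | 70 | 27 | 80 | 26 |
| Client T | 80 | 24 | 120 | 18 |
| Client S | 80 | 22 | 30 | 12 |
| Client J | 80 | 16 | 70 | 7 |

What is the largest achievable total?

Rank every tier by rate: Client X/tier1 27 > Client X/tier2 26 > Client W/tier1 25 > Client T/tier1 24 > Client S/tier1 22 > Client T/tier2 18 > Client J/tier1 16 > Client S/tier2 12 > Client J/tier2 7 > Client W/tier2 6.
Client X tier1 at 27: fill all 70 → 240 left.
Client X tier2 at 26: fill all 80 → 160 left.
Client W tier1 at 25: fill all 30 → 130 left.
Client T/tier1 (24): +80 → 50 left.
50 remain; put them into Client S tier1 at 22.
Total = 27×70 + 26×80 + 25×30 + 24×80 + 22×50 = 7740.

7740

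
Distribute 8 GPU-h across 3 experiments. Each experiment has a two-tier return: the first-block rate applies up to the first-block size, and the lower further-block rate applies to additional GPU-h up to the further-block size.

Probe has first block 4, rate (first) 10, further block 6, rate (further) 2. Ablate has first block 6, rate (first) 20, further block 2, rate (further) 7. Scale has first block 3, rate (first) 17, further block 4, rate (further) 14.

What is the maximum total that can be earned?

154

Order all 6 blocks by rate: Ablate/tier1 20 > Scale/tier1 17 > Scale/tier2 14 > Probe/tier1 10 > Ablate/tier2 7 > Probe/tier2 2.
Fill Ablate tier1 block (6 at 20) → 2 left.
Scale/tier1: +2 of 3 at 17; pool empty.
Total = 20×6 + 17×2 = 154.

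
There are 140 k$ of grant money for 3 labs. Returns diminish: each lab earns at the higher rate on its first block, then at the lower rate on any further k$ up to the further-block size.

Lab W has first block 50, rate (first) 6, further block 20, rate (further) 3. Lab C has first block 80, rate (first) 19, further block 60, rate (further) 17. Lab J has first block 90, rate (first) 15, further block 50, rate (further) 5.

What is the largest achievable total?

Treat each block as its own option and order by rate: Lab C/tier1 19 > Lab C/tier2 17 > Lab J/tier1 15 > Lab W/tier1 6 > Lab J/tier2 5 > Lab W/tier2 3.
Lab C tier1 at 19: fill all 80 — 60 left.
Lab C tier2 at 17: fill all 60 — 0 left.
Total = 19×80 + 17×60 = 2540.

2540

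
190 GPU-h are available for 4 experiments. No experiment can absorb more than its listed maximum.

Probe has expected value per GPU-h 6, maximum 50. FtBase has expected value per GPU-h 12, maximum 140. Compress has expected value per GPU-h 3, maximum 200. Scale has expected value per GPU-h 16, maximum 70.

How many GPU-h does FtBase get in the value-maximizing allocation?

120

Highest expected value per GPU-h first: Scale 16 > FtBase 12 > Probe 6 > Compress 3.
Scale: +70 to 70 (cap) → 120 left.
FtBase: +120 (room for 140) → 120. Pool exhausted.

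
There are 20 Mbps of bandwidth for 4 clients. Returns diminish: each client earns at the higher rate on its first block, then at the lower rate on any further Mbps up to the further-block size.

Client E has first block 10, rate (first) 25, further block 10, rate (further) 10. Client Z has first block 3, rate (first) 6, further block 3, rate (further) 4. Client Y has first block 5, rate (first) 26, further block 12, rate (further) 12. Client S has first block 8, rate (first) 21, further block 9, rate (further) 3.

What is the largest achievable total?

Treat each block as its own option and order by rate: Client Y/T1 26 > Client E/T1 25 > Client S/T1 21 > Client Y/T2 12 > Client E/T2 10 > Client Z/T1 6 > Client Z/T2 4 > Client S/T2 3.
Fill Client Y T1 block (5 at 26) → 15 left.
Client E T1 at 25: fill all 10 → 5 left.
5 remain; put them into Client S T1 at 21.
Total = 26×5 + 25×10 + 21×5 = 485.

485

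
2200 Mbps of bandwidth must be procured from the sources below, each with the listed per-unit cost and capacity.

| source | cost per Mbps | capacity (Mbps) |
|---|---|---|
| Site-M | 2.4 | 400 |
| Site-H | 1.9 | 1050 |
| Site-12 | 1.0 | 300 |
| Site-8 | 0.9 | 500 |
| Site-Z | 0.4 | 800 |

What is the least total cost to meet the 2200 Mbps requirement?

Fill from the cheapest source first.
Site-Z (0.4): use full 800 — 1400 Mbps to go.
Site-8 at 0.9: take all 500 Mbps — 900 still needed.
Site-12 (1.0): use full 300 — 600 Mbps to go.
Site-H at 1.9: take 600 of its 1050 — requirement met.
Site-M: unused.
Cost = 800×0.4 + 500×0.9 + 300×1.0 + 600×1.9 = 2210.

2210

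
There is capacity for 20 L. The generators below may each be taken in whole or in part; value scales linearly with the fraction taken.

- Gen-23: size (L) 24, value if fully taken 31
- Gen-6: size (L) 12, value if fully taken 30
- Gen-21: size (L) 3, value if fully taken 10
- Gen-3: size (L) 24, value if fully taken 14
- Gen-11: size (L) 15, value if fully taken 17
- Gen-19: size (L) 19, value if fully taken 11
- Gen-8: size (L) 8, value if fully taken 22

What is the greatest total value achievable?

54.5

Sort by value density: Gen-21 10/3≈3.33, Gen-8 22/8≈2.75, Gen-6 30/12≈2.5, Gen-23 31/24≈1.29, Gen-11 17/15≈1.13, Gen-3 14/24≈0.583, Gen-19 11/19≈0.579.
All 3 L of Gen-21 fit (value 10) → 17 remain.
Take all of Gen-8 (8 L, value 22) → 9 L left.
Only 9 L remain; take 9/12 of Gen-6 for value 30×9/12 = 22.5.
Total value = 54.5.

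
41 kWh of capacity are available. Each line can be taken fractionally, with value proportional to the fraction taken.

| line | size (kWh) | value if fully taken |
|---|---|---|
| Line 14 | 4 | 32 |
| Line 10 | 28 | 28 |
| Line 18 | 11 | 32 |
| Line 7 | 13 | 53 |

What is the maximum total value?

Best value per unit of size first: Line 14 32/4≈8, Line 7 53/13≈4.08, Line 18 32/11≈2.91, Line 10 28/28≈1.
All 4 kWh of Line 14 fit (value 32) → 37 remain.
Take all of Line 7 (13 kWh, value 53) → 24 kWh left.
Line 18: take in full, 11 kWh for value 32 → 13 left.
Only 13 kWh remain; take 13/28 of Line 10 for value 28×13/28 = 13.
Total value = 130.

130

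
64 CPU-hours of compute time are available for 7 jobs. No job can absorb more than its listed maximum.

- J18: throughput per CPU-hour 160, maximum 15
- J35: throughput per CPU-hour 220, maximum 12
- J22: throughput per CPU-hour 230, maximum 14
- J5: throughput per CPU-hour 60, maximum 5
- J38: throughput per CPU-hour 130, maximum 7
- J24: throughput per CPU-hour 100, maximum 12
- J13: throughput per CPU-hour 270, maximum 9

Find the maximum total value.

12300

Order the jobs by throughput per CPU-hour: J13 270 > J22 230 > J35 220 > J18 160 > J38 130 > J24 100 > J5 60.
J13: +9 to 9 (cap) ; 55 left.
J22 takes 14 to reach its cap of 14 ; 41 left.
Give J35 12 to hit its cap of 12 ; 29 left.
J18: +15 to 15 (cap) ; 14 left.
J38 takes 7 to reach its cap of 7 ; 7 left.
Only 7 left; J24 takes them to reach 7.
Total = 160×15 + 220×12 + 230×14 + 130×7 + 100×7 + 270×9 = 12300.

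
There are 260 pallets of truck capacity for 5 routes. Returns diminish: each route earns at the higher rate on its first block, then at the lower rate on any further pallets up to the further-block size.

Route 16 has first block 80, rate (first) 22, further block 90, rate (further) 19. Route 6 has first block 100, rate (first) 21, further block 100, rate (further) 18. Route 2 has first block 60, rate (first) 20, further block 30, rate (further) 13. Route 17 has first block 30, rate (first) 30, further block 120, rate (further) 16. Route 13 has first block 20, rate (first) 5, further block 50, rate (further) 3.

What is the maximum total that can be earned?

5760

Treat each block as its own option and order by rate: Route 17/T1 30 > Route 16/T1 22 > Route 6/T1 21 > Route 2/T1 20 > Route 16/T2 19 > Route 6/T2 18 > Route 17/T2 16 > Route 2/T2 13 > Route 13/T1 5 > Route 13/T2 3.
Fill Route 17 T1 block (30 at 30) — 230 left.
Fill Route 16 T1 block (80 at 22) — 150 left.
Route 6/T1 (21): +100 — 50 left.
Route 2/T1: +50 of 60 at 20; pool empty.
Total = 30×30 + 22×80 + 21×100 + 20×50 = 5760.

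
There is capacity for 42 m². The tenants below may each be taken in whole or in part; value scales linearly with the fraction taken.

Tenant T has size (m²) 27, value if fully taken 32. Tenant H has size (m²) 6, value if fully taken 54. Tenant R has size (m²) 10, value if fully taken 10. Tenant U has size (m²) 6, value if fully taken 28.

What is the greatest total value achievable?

Sort by value density: Tenant H 54/6≈9, Tenant U 28/6≈4.67, Tenant T 32/27≈1.19, Tenant R 10/10≈1.
All 6 m² of Tenant H fit (value 54) ; 36 remain.
Tenant U: take in full, 6 m² for value 28 ; 30 left.
Tenant T: take in full, 27 m² for value 32 ; 3 left.
Fill the last 3 m² with part of Tenant R: 3/10 of it earns 3.
Total value = 117.

117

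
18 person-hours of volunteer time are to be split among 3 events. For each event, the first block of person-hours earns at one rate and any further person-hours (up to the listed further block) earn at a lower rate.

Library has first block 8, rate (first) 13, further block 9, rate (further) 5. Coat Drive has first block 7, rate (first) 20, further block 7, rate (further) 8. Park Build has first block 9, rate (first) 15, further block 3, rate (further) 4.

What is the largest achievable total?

301

Treat each block as its own option and order by rate: Coat Drive/first 20 > Park Build/first 15 > Library/first 13 > Coat Drive/second 8 > Library/second 5 > Park Build/second 4.
Coat Drive/first (20): +7 → 11 left.
Park Build/first (15): +9 → 2 left.
Library/first: +2 of 8 at 13; pool empty.
Total = 20×7 + 15×9 + 13×2 = 301.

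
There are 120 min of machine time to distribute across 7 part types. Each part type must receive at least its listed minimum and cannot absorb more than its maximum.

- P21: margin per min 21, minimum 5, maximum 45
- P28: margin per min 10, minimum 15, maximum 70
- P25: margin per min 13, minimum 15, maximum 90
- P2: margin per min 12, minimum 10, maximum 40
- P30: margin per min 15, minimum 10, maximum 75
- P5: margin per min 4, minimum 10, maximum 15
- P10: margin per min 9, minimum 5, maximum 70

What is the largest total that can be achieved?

1795

Meeting every minimum uses 5+15+15+10+10+10+5 = 70 min, leaving 50.
Rank by margin per min: P21 21 > P30 15 > P25 13 > P2 12 > P28 10 > P10 9 > P5 4.
P21 takes 40 more to reach its cap of 45 → 10 left.
P30 has room for 65 more but only 10 remain, so it gets 20.
Total = 21×45 + 10×15 + 13×15 + 12×10 + 15×20 + 4×10 + 9×5 = 1795.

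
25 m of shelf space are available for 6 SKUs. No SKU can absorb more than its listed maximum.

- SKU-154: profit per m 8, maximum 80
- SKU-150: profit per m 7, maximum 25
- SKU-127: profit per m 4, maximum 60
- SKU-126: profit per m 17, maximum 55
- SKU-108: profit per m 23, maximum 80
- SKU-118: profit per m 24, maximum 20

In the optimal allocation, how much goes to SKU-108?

Highest profit per m first: SKU-118 24 > SKU-108 23 > SKU-126 17 > SKU-154 8 > SKU-150 7 > SKU-127 4.
Give SKU-118 20 to hit its cap of 20 ; 5 left.
SKU-108 has room for 80 but only 5 remain, so it gets 5.

5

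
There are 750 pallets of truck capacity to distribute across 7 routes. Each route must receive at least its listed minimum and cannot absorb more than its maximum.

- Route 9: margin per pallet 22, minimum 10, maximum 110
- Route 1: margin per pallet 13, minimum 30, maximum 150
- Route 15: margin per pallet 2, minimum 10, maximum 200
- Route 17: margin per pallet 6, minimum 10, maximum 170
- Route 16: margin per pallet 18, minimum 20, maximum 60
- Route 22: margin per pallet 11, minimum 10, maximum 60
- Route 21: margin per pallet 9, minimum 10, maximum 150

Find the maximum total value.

Meeting every minimum uses 10+30+10+10+20+10+10 = 100 pallets, leaving 650.
Order the routes by margin per pallet: Route 9 22 > Route 16 18 > Route 1 13 > Route 22 11 > Route 21 9 > Route 17 6 > Route 15 2.
Route 9 takes 100 more to reach its cap of 110 — 550 left.
Give Route 16 40 more to hit its cap of 60 — 510 left.
Give Route 1 120 more to hit its cap of 150 — 390 left.
Route 22 takes 50 more to reach its cap of 60 — 340 left.
Route 21 takes 140 more to reach its cap of 150 — 200 left.
Give Route 17 160 more to hit its cap of 170 — 40 left.
Route 15: +40 (room for 190) → 50. Pool exhausted.
Total = 22×110 + 13×150 + 2×50 + 6×170 + 18×60 + 11×60 + 9×150 = 8580.

8580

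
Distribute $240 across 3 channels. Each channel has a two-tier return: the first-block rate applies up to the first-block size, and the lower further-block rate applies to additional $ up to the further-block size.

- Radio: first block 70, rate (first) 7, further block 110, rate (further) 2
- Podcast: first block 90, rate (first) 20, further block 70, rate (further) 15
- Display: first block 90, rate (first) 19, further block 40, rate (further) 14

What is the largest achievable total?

Rank every tier by rate: Podcast/tier1 20 > Display/tier1 19 > Podcast/tier2 15 > Display/tier2 14 > Radio/tier1 7 > Radio/tier2 2.
Podcast/tier1 (20): +90 → 150 left.
Fill Display tier1 block (90 at 19) → 60 left.
Podcast/tier2: +60 of 70 at 15; pool empty.
Total = 20×90 + 19×90 + 15×60 = 4410.

4410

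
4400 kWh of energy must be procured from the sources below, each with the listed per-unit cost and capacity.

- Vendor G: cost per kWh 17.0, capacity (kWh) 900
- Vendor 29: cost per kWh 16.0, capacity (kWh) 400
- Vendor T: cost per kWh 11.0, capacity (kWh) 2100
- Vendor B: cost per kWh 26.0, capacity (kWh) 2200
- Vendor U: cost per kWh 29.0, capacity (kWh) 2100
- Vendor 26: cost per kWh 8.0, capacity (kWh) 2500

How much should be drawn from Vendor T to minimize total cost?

1900

Cheapest first:
Vendor 26 (8.0): use full 2500 → 1900 kWh to go.
Vendor T at 11.0: take 1900 of its 2100 → requirement met.
Vendor 29, Vendor G, Vendor B, Vendor U: unused.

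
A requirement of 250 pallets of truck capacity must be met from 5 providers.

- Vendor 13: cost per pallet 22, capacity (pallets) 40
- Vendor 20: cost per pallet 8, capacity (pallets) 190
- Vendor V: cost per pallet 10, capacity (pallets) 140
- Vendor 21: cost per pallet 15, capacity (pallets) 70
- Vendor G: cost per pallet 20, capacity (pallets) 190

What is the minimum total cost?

Fill from the cheapest provider first.
Vendor 20 (8): use full 190 → 60 pallets to go.
Vendor V (10): take the remaining 60 → done.
Vendor 21, Vendor G, Vendor 13: unused.
Cost = 190×8 + 60×10 = 2120.

2120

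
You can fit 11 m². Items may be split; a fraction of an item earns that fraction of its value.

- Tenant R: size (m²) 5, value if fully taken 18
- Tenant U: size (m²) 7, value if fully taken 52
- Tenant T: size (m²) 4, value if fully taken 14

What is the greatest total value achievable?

Best value per unit of size first: Tenant U 52/7≈7.43, Tenant R 18/5≈3.6, Tenant T 14/4≈3.5.
Tenant U: take in full, 7 m² for value 52 — 4 left.
4 m² left: a 4/5 share of Tenant R gives 18×4/5 = 14.4.
Total value = 66.4.

66.4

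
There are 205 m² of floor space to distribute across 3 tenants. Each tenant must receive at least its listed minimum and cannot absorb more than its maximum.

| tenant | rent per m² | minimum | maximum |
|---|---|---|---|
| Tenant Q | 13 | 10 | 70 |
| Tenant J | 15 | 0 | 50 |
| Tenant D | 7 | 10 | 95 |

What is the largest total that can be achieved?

2255

Meeting every minimum uses 10+0+10 = 20 m², leaving 185.
Order the tenants by rent per m²: Tenant J 15 > Tenant Q 13 > Tenant D 7.
Tenant J: +50 to 50 (cap) ; 135 left.
Tenant Q takes 60 more to reach its cap of 70 ; 75 left.
Tenant D: +75 (room for 85) → 85. Pool exhausted.
Total = 13×70 + 15×50 + 7×85 = 2255.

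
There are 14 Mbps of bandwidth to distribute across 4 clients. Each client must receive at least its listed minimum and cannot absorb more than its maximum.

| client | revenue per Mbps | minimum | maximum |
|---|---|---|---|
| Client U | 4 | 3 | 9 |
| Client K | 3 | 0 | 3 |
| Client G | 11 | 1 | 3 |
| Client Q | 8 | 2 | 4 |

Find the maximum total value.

93

Meeting every minimum uses 3+0+1+2 = 6 Mbps, leaving 8.
Rank by revenue per Mbps: Client G 11 > Client Q 8 > Client U 4 > Client K 3.
Client G takes 2 more to reach its cap of 3 — 6 left.
Client Q: +2 to 4 (cap) — 4 left.
Client U has room for 6 more but only 4 remain, so it gets 7.
Total = 4×7 + 11×3 + 8×4 = 93.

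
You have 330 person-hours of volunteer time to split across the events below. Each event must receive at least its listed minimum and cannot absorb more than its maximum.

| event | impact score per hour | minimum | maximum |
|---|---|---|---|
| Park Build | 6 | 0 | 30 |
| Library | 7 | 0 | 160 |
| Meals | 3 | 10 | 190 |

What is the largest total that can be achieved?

Meeting every minimum uses 0+0+10 = 10 person-hours, leaving 320.
Order the events by impact score per hour: Library 7 > Park Build 6 > Meals 3.
Library takes 160 more to reach its cap of 160 ; 160 left.
Park Build takes 30 more to reach its cap of 30 ; 130 left.
Meals has room for 180 more but only 130 remain, so it gets 140.
Total = 6×30 + 7×160 + 3×140 = 1720.

1720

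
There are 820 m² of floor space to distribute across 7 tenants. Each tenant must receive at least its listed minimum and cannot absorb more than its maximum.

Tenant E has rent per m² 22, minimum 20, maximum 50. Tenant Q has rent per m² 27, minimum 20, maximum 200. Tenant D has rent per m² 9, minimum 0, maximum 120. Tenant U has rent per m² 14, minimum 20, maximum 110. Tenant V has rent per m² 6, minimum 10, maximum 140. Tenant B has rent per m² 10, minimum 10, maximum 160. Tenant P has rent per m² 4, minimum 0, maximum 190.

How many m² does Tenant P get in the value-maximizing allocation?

40

Meeting every minimum uses 20+20+0+20+10+10+0 = 80 m², leaving 740.
Order the tenants by rent per m²: Tenant Q 27 > Tenant E 22 > Tenant U 14 > Tenant B 10 > Tenant D 9 > Tenant V 6 > Tenant P 4.
Tenant Q takes 180 more to reach its cap of 200 ; 560 left.
Tenant E: +30 to 50 (cap) ; 530 left.
Give Tenant U 90 more to hit its cap of 110 ; 440 left.
Tenant B takes 150 more to reach its cap of 160 ; 290 left.
Give Tenant D 120 more to hit its cap of 120 ; 170 left.
Give Tenant V 130 more to hit its cap of 140 ; 40 left.
Only 40 left; Tenant P takes them to reach 40.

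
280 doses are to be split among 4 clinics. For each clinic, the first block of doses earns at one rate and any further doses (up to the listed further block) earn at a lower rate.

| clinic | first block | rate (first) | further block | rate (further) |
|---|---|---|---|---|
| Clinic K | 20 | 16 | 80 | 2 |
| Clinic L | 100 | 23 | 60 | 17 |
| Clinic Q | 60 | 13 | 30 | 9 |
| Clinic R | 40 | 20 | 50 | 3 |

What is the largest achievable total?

Order all 8 blocks by rate: Clinic L/first 23 > Clinic R/first 20 > Clinic L/second 17 > Clinic K/first 16 > Clinic Q/first 13 > Clinic Q/second 9 > Clinic R/second 3 > Clinic K/second 2.
Clinic L/first (23): +100 ; 180 left.
Clinic R first at 20: fill all 40 ; 140 left.
Fill Clinic L second block (60 at 17) ; 80 left.
Clinic K/first (16): +20 ; 60 left.
Clinic Q/first (13): +60 ; 0 left.
Total = 23×100 + 20×40 + 17×60 + 16×20 + 13×60 = 5220.

5220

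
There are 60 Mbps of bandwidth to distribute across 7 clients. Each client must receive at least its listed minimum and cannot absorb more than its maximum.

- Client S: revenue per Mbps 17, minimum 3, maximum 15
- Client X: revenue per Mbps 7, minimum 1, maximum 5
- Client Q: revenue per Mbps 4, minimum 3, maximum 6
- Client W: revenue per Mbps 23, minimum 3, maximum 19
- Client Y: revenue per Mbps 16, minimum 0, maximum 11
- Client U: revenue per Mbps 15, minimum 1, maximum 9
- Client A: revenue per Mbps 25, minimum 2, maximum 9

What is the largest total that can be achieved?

1142

Meeting every minimum uses 3+1+3+3+0+1+2 = 13 Mbps, leaving 47.
Highest revenue per Mbps first: Client A 25 > Client W 23 > Client S 17 > Client Y 16 > Client U 15 > Client X 7 > Client Q 4.
Client A: +7 to 9 (cap) — 40 left.
Client W takes 16 more to reach its cap of 19 — 24 left.
Client S takes 12 more to reach its cap of 15 — 12 left.
Client Y takes 11 more to reach its cap of 11 — 1 left.
Only 1 left; Client U takes them to reach 2.
Total = 17×15 + 7×1 + 4×3 + 23×19 + 16×11 + 15×2 + 25×9 = 1142.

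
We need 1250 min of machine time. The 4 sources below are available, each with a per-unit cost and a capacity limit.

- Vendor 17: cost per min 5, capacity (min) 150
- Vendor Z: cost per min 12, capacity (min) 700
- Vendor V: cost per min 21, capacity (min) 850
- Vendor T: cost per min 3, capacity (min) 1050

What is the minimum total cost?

4500

Use sources in increasing cost order.
Take 1050 from Vendor T at 3 → need 200 more.
Take 150 from Vendor 17 at 5 → need 50 more.
Vendor Z (12): take the remaining 50 → done.
Vendor V: unused.
Cost = 1050×3 + 150×5 + 50×12 = 4500.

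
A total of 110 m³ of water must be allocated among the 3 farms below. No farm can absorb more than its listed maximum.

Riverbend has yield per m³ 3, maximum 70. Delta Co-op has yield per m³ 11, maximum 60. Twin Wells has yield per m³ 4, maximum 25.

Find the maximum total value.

Rank by yield per m³: Delta Co-op 11 > Twin Wells 4 > Riverbend 3.
Delta Co-op takes 60 to reach its cap of 60 — 50 left.
Give Twin Wells 25 to hit its cap of 25 — 25 left.
Riverbend: +25 (room for 70) → 25. Pool exhausted.
Total = 3×25 + 11×60 + 4×25 = 835.

835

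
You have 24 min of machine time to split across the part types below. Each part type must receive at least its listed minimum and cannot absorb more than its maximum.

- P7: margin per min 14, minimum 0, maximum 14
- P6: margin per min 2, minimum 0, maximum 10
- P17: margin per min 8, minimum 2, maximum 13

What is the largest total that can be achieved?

Meeting every minimum uses 0+0+2 = 2 min, leaving 22.
Rank by margin per min: P7 14 > P17 8 > P6 2.
P7: +14 to 14 (cap) ; 8 left.
P17: +8 (room for 11) → 10. Pool exhausted.
Total = 14×14 + 8×10 = 276.

276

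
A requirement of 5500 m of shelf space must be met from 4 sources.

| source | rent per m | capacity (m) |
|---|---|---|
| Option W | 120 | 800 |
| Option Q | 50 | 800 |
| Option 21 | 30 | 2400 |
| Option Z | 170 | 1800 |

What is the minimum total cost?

Cheapest first:
Option 21 (30): use full 2400 ; 3100 m to go.
Option Q at 50: take all 800 m ; 2300 still needed.
Option W at 120: take all 800 m ; 1500 still needed.
Option Z (170): take the remaining 1500 ; done.
Cost = 2400×30 + 800×50 + 800×120 + 1500×170 = 463000.

463000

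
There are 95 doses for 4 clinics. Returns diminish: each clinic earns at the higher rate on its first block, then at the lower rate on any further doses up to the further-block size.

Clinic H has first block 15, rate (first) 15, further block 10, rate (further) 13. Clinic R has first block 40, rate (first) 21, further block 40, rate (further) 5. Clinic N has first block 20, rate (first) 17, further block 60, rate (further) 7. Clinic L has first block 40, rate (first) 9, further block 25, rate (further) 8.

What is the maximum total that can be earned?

1625

Rank every tier by rate: Clinic R/T1 21 > Clinic N/T1 17 > Clinic H/T1 15 > Clinic H/T2 13 > Clinic L/T1 9 > Clinic L/T2 8 > Clinic N/T2 7 > Clinic R/T2 5.
Fill Clinic R T1 block (40 at 21) ; 55 left.
Clinic N/T1 (17): +20 ; 35 left.
Clinic H T1 at 15: fill all 15 ; 20 left.
Clinic H/T2 (13): +10 ; 10 left.
Clinic L/T1: +10 of 40 at 9; pool empty.
Total = 21×40 + 17×20 + 15×15 + 13×10 + 9×10 = 1625.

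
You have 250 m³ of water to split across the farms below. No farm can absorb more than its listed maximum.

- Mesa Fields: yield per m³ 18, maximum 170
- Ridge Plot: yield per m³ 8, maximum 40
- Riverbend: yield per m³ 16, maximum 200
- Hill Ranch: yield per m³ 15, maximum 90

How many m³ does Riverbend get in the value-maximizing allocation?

Rank by yield per m³: Mesa Fields 18 > Riverbend 16 > Hill Ranch 15 > Ridge Plot 8.
Mesa Fields takes 170 to reach its cap of 170 ; 80 left.
Riverbend has room for 200 but only 80 remain, so it gets 80.

80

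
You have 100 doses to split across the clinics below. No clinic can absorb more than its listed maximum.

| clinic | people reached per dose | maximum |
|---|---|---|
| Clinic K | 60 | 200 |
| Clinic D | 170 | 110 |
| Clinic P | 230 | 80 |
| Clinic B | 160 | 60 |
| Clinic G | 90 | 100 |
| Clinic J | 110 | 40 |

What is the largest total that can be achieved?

21800

Rank by people reached per dose: Clinic P 230 > Clinic D 170 > Clinic B 160 > Clinic J 110 > Clinic G 90 > Clinic K 60.
Clinic P takes 80 to reach its cap of 80 ; 20 left.
Clinic D has room for 110 but only 20 remain, so it gets 20.
Total = 170×20 + 230×80 = 21800.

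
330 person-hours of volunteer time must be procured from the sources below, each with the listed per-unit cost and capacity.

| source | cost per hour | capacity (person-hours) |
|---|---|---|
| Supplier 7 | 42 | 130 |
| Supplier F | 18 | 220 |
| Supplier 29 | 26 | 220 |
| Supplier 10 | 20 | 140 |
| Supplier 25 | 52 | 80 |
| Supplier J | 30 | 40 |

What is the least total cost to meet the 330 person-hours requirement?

Cheapest first:
Supplier F at 18: take all 220 person-hours → 110 still needed.
Take 110 from Supplier 10 at 20 to finish.
Supplier 29, Supplier J, Supplier 7, Supplier 25: unused.
Cost = 220×18 + 110×20 = 6160.

6160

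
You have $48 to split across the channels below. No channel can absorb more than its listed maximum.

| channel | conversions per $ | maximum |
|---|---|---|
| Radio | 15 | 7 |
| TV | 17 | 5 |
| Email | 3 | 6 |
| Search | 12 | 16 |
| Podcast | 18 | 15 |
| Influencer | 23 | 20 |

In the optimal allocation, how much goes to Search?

Order the channels by conversions per $: Influencer 23 > Podcast 18 > TV 17 > Radio 15 > Search 12 > Email 3.
Influencer: +20 to 20 (cap) — 28 left.
Podcast: +15 to 15 (cap) — 13 left.
TV: +5 to 5 (cap) — 8 left.
Radio takes 7 to reach its cap of 7 — 1 left.
Only 1 left; Search takes them to reach 1.

1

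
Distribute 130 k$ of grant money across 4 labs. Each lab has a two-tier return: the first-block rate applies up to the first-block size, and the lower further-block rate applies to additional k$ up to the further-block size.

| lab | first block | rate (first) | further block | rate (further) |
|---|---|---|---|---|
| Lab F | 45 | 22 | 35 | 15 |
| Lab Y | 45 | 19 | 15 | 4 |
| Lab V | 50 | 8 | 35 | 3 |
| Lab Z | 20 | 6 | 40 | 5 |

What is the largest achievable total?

Rank every tier by rate: Lab F/T1 22 > Lab Y/T1 19 > Lab F/T2 15 > Lab V/T1 8 > Lab Z/T1 6 > Lab Z/T2 5 > Lab Y/T2 4 > Lab V/T2 3.
Lab F/T1 (22): +45 — 85 left.
Lab Y/T1 (19): +45 — 40 left.
Fill Lab F T2 block (35 at 15) — 5 left.
Lab V T1 at 8: only 5 left, fill 5.
Total = 22×45 + 19×45 + 15×35 + 8×5 = 2410.

2410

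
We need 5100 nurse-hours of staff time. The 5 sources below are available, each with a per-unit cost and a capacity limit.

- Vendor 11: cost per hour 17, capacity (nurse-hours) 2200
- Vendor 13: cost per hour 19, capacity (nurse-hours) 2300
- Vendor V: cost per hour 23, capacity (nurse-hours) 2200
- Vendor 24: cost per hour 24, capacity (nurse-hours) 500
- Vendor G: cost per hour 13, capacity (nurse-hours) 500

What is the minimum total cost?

89900

Cheapest first:
Vendor G at 13: take all 500 nurse-hours ; 4600 still needed.
Vendor 11 (17): use full 2200 ; 2400 nurse-hours to go.
Vendor 13 at 19: take all 2300 nurse-hours ; 100 still needed.
Vendor V at 23: take 100 of its 2200 ; requirement met.
Vendor 24: unused.
Cost = 500×13 + 2200×17 + 2300×19 + 100×23 = 89900.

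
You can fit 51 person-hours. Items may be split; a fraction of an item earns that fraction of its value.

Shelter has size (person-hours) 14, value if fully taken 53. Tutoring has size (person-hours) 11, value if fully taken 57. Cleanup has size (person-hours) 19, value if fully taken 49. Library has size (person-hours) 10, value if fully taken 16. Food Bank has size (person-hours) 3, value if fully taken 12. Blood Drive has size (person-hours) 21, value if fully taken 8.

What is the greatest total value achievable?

Best value per unit of size first: Tutoring 57/11≈5.18, Food Bank 12/3≈4, Shelter 53/14≈3.79, Cleanup 49/19≈2.58, Library 16/10≈1.6, Blood Drive 8/21≈0.381.
Take all of Tutoring (11 person-hours, value 57) ; 40 person-hours left.
All 3 person-hours of Food Bank fit (value 12) ; 37 remain.
Take all of Shelter (14 person-hours, value 53) ; 23 person-hours left.
Take all of Cleanup (19 person-hours, value 49) ; 4 person-hours left.
Fill the last 4 person-hours with part of Library: 4/10 of it earns 6.4.
Total value = 177.4.

177.4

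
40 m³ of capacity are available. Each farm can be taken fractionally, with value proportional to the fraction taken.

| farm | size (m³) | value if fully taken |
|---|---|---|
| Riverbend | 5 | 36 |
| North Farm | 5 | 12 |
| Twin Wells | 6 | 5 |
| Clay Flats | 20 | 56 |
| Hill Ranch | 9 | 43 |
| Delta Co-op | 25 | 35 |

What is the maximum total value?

148.4

Best value per unit of size first: Riverbend 36/5≈7.2, Hill Ranch 43/9≈4.78, Clay Flats 56/20≈2.8, North Farm 12/5≈2.4, Delta Co-op 35/25≈1.4, Twin Wells 5/6≈0.833.
Take all of Riverbend (5 m³, value 36) → 35 m³ left.
All 9 m³ of Hill Ranch fit (value 43) → 26 remain.
Take all of Clay Flats (20 m³, value 56) → 6 m³ left.
North Farm: take in full, 5 m³ for value 12 → 1 left.
1 m³ left: a 1/25 share of Delta Co-op gives 35×1/25 = 1.4.
Total value = 148.4.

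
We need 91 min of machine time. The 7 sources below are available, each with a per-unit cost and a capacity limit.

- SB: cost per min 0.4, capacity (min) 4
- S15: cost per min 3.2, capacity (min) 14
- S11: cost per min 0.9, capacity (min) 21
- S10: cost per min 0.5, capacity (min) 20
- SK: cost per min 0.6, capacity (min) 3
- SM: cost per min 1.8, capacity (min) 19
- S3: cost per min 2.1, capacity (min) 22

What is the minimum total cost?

Cheapest first:
SB (0.4): use full 4 ; 87 min to go.
S10 (0.5): use full 20 ; 67 min to go.
SK (0.6): use full 3 ; 64 min to go.
S11 (0.9): use full 21 ; 43 min to go.
SM at 1.8: take all 19 min ; 24 still needed.
S3 (2.1): use full 22 ; 2 min to go.
Take 2 from S15 at 3.2 to finish.
Cost = 4×0.4 + 20×0.5 + 3×0.6 + 21×0.9 + 19×1.8 + 22×2.1 + 2×3.2 = 119.1.

119.1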